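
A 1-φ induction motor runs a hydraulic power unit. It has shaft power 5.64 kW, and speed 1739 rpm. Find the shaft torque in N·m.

ω = 2π × 1739/60 = 182.1 rad/s
τ = P/ω = 5640/182.1 = 31 N·m

31 N·m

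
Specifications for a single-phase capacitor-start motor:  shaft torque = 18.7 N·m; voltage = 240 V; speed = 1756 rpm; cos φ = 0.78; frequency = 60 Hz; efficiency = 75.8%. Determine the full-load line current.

ω = 2π×1756/60 = 183.9 rad/s; P_out = τω = 18.7 × 183.9 = 3439 W
P_in = P_out / η = 3439 / 0.758 = 4537 W
I = P_in / (V·cosφ) = 4537 / (240 × 0.78) = 24.2 A

24.2 A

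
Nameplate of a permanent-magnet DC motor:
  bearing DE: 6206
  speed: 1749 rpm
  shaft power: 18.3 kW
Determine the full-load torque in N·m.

99.9 N·m

ω = 2π × 1749/60 = 183.2 rad/s
τ = P/ω = 18300/183.2 = 99.9 N·m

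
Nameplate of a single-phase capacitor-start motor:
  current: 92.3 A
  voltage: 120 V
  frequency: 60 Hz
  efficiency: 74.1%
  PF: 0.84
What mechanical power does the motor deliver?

6.89 kW

P_in = V·I·cosφ = 120 × 92.3 × 0.84 = 9304 W
P_out = η·P_in = 0.741 × 9304 = 6894 W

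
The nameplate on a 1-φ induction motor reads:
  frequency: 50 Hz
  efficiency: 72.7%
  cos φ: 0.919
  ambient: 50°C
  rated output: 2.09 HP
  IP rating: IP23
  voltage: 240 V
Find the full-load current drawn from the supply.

9.72 A

P_out = 2.09 × 746 = 1559 W
P_in = P_out / η = 1559 / 0.727 = 2144 W
I = P_in / (V·cosφ) = 2144 / (240 × 0.919) = 9.72 A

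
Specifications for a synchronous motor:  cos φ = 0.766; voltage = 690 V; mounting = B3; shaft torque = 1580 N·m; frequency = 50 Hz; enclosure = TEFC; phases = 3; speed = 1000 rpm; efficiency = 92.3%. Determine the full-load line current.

ω = 2π×1000/60 = 104.7 rad/s; P_out = τω = 1580 × 104.7 = 165426 W
P_in = P_out / η = 165426 / 0.923 = 179226 W
I_L = P_in / (√3·V_L·cosφ) = 179226 / (1.732 × 690 × 0.766) = 196 A

196 A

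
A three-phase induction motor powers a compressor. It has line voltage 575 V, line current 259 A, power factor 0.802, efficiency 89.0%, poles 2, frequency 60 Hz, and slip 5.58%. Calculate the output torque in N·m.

P_in = √3·V·I·cosφ = 1.732 × 575 × 259 × 0.802 = 206866 W
P_out = η·P_in = 0.89 × 206866 = 184111 W
n_s = 120×60/2 = 3600 rpm; n = 3600×(1−0.0558) = 3399 rpm
ω = 2π×3399/60 = 355.9 rad/s
τ = P_out/ω = 184111/355.9 = 517 N·m

517 N·m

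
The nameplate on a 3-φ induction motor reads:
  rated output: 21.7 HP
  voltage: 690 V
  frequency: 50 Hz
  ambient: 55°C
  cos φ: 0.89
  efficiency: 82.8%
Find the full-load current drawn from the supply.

P_out = 21.7 × 746 = 16188 W
P_in = P_out / η = 16188 / 0.828 = 19551 W
I_L = P_in / (√3·V_L·cosφ) = 19551 / (1.732 × 690 × 0.89) = 18.4 A

18.4 A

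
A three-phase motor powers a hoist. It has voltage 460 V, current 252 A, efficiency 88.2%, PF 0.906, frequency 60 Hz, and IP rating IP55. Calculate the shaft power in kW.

160 kW

P_in = √3·V·I·cosφ = 1.732 × 460 × 252 × 0.906 = 181901 W
P_out = η·P_in = 0.882 × 181901 = 160437 W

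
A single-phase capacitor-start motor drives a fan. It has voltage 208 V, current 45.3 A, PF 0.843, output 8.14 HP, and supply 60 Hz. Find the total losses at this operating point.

1.87 kW

P_in = V·I·cosφ = 208×45.3×0.843 = 7943 W
P_out = 8.14×746 = 6072 W
Losses = P_in − P_out = 7943 − 6072 = 1871 W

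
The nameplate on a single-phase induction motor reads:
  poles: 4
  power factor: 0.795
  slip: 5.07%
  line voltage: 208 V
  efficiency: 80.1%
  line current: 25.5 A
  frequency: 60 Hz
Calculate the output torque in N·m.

P_in = V·I·cosφ = 208 × 25.5 × 0.795 = 4217 W
P_out = η·P_in = 0.801 × 4217 = 3378 W
n_s = 120×60/4 = 1800 rpm; n = 1800×(1−0.0507) = 1709 rpm
ω = 2π×1709/60 = 179 rad/s
τ = P_out/ω = 3378/179 = 18.9 N·m

18.9 N·m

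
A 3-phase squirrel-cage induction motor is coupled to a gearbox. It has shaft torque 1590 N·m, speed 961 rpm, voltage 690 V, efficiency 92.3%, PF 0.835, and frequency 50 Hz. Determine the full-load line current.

174 A

ω = 2π×961/60 = 100.6 rad/s; P_out = τω = 1590 × 100.6 = 159954 W
P_in = P_out / η = 159954 / 0.923 = 173298 W
I_L = P_in / (√3·V_L·cosφ) = 173298 / (1.732 × 690 × 0.835) = 174 A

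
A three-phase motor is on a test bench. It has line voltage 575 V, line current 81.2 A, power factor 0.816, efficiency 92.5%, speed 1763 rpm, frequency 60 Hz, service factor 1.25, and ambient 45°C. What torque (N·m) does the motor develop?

331 N·m

P_in = √3·V·I·cosφ = 1.732 × 575 × 81.2 × 0.816 = 65988 W
P_out = η·P_in = 0.925 × 65988 = 61039 W
n = 1763 rpm
ω = 2π×1763/60 = 184.6 rad/s
τ = P_out/ω = 61039/184.6 = 331 N·m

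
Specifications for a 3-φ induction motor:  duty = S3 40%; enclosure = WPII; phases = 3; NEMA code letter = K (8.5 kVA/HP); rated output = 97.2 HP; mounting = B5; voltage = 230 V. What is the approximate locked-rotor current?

S_LR = 8.5 × 97.2 = 826.2 kVA
I_LR = S_LR/(√3·V_L) = 826200/(1.732×230) = 2070 A

2070 A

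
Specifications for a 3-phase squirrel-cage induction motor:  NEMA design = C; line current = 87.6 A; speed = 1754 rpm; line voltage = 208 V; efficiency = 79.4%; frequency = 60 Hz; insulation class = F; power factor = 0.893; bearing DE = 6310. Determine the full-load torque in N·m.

122 N·m

P_in = √3·V·I·cosφ = 1.732 × 208 × 87.6 × 0.893 = 28182 W
P_out = η·P_in = 0.794 × 28182 = 22377 W
n = 1754 rpm
ω = 2π×1754/60 = 183.7 rad/s
τ = P_out/ω = 22377/183.7 = 122 N·m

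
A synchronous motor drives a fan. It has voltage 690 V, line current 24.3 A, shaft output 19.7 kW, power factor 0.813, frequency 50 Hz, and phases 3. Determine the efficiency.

83.4 %

P_out = 19.7 kW = 19700 W
P_in = √3·V_L·I_L·cosφ = 1.732 × 690 × 24.3 × 0.813 = 23610 W
η = P_out / P_in = 19700 / 23610 = 0.834 = 83.4%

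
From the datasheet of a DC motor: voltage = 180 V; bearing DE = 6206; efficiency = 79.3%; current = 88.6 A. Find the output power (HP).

17 HP

P_in = V·I = 180 × 88.6 = 15948 W
P_out = η·P_in = 0.793 × 15948 = 12647 W
= 12647/746 = 17 HP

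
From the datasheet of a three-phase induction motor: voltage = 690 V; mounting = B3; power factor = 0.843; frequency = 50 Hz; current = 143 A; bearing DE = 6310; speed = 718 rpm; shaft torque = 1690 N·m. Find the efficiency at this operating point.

88.2 %

ω = 2π × 718/60 = 75.19 rad/s; P_out = τω = 1690 × 75.19 = 127071 W
P_in = √3·V_L·I_L·cosφ = 1.732 × 690 × 143 × 0.843 = 144066 W
η = P_out / P_in = 127071 / 144066 = 0.882 = 88.2%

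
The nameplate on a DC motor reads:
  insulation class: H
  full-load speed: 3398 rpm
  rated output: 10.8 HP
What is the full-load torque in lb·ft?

16.7 lb·ft

P_out = 10.8 × 746 = 8057 W
ω = 2π × 3398/60 = 355.8 rad/s
τ = P_out/ω = 8057/355.8 = 22.64 N·m
In lb·ft: 22.64/1.356 = 16.7 lb·ft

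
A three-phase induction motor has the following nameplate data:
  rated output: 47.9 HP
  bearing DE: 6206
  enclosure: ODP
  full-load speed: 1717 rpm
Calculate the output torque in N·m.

199 N·m

P_out = 47.9 × 746 = 35733 W
ω = 2π × 1717/60 = 179.8 rad/s
τ = P_out/ω = 35733/179.8 = 199 N·m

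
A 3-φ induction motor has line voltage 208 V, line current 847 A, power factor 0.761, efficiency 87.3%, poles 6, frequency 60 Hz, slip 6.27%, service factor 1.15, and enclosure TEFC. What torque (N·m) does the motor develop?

1720 N·m

P_in = √3·V·I·cosφ = 1.732 × 208 × 847 × 0.761 = 232209 W
P_out = η·P_in = 0.873 × 232209 = 202718 W
n_s = 120×60/6 = 1200 rpm; n = 1200×(1−0.0627) = 1125 rpm
ω = 2π×1125/60 = 117.8 rad/s
τ = P_out/ω = 202718/117.8 = 1720 N·m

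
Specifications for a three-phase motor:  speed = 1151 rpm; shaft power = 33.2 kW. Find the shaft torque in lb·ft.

203 lb·ft

ω = 2π × 1151/60 = 120.5 rad/s
τ = P/ω = 33200/120.5 = 275.5 N·m
In lb·ft: 275.5/1.356 = 203 lb·ft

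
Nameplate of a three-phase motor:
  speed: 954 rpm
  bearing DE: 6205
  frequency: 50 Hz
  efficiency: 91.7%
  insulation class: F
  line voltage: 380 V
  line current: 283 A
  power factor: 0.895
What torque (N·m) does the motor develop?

P_in = √3·V·I·cosφ = 1.732 × 380 × 283 × 0.895 = 166702 W
P_out = η·P_in = 0.917 × 166702 = 152866 W
n = 954 rpm
ω = 2π×954/60 = 99.9 rad/s
τ = P_out/ω = 152866/99.9 = 1530 N·m

1530 N·m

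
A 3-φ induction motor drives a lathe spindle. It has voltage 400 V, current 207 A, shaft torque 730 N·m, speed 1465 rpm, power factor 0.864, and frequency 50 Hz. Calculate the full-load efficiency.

90.4 %

ω = 2π × 1465/60 = 153.4 rad/s; P_out = τω = 730 × 153.4 = 111982 W
P_in = √3·V_L·I_L·cosφ = 1.732 × 400 × 207 × 0.864 = 123906 W
η = P_out / P_in = 111982 / 123906 = 0.904 = 90.4%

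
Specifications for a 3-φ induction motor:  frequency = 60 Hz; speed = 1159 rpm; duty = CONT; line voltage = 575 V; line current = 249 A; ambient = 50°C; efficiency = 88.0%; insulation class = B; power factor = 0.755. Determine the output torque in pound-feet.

P_in = √3·V·I·cosφ = 1.732 × 575 × 249 × 0.755 = 187224 W
P_out = η·P_in = 0.88 × 187224 = 164757 W
n = 1159 rpm
ω = 2π×1159/60 = 121.4 rad/s
τ = P_out/ω = 164757/121.4 = 1357 N·m
In lb·ft: 1357/1.356 = 1000 lb·ft

1000 lb·ft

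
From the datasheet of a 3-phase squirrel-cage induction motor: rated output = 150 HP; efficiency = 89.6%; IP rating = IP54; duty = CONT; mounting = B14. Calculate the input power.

125 kW

P_out = 150 × 746 = 111900 W
P_in = P_out/η = 111900/0.896 = 124888 W = 125 kW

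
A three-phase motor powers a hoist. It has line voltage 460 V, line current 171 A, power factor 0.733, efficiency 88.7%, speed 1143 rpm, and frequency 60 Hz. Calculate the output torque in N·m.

P_in = √3·V·I·cosφ = 1.732 × 460 × 171 × 0.733 = 99863 W
P_out = η·P_in = 0.887 × 99863 = 88578 W
n = 1143 rpm
ω = 2π×1143/60 = 119.7 rad/s
τ = P_out/ω = 88578/119.7 = 740 N·m

740 N·m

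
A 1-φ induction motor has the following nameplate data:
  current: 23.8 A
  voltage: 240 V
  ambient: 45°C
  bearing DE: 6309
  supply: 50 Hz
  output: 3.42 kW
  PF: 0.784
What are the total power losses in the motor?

1060 W

P_in = V·I·cosφ = 240×23.8×0.784 = 4478 W
P_out = 3420 W
Losses = P_in − P_out = 4478 − 3420 = 1058 W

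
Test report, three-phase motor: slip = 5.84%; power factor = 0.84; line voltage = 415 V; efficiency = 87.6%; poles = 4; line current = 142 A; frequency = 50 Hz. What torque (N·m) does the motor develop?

P_in = √3·V·I·cosφ = 1.732 × 415 × 142 × 0.84 = 85736 W
P_out = η·P_in = 0.876 × 85736 = 75105 W
n_s = 120×50/4 = 1500 rpm; n = 1500×(1−0.0584) = 1412 rpm
ω = 2π×1412/60 = 147.9 rad/s
τ = P_out/ω = 75105/147.9 = 508 N·m

508 N·m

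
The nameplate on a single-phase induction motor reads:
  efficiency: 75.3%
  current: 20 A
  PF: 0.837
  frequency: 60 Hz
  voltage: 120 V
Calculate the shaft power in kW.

1.51 kW

P_in = V·I·cosφ = 120 × 20 × 0.837 = 2009 W
P_out = η·P_in = 0.753 × 2009 = 1513 W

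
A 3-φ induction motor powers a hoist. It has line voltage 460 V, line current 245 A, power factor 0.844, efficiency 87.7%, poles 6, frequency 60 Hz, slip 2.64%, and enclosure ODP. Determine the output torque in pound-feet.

P_in = √3·V·I·cosφ = 1.732 × 460 × 245 × 0.844 = 164746 W
P_out = η·P_in = 0.877 × 164746 = 144482 W
n_s = 120×60/6 = 1200 rpm; n = 1200×(1−0.0264) = 1168 rpm
ω = 2π×1168/60 = 122.3 rad/s
τ = P_out/ω = 144482/122.3 = 1181 N·m
In lb·ft: 1181/1.356 = 871 lb·ft

871 lb·ft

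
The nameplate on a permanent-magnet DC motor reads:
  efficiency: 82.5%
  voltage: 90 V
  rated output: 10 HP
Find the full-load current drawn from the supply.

100 A

P_out = 10 × 746 = 7460 W
P_in = P_out / η = 7460 / 0.825 = 9042 W
I = P_in / V = 9042 / 90 = 100 A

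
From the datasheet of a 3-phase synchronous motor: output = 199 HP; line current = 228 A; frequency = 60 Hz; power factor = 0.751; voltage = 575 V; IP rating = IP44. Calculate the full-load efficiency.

P_out = 199 × 746 = 148454 W
P_in = √3·V_L·I_L·cosφ = 1.732 × 575 × 228 × 0.751 = 170526 W
η = P_out / P_in = 148454 / 170526 = 0.871 = 87.1%

87.1 %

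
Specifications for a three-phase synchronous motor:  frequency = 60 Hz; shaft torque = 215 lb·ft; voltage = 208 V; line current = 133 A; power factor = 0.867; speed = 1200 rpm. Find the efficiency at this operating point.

τ = 215 lb·ft × 1.356 = 291.5 N·m
ω = 2π × 1200/60 = 125.7 rad/s; P_out = τω = 291.5 × 125.7 = 36642 W
P_in = √3·V_L·I_L·cosφ = 1.732 × 208 × 133 × 0.867 = 41541 W
η = P_out / P_in = 36642 / 41541 = 0.882 = 88.2%

88.2 %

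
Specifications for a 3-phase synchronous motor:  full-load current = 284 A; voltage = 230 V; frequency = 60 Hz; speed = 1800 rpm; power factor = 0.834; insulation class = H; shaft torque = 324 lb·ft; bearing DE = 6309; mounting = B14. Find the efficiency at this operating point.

τ = 324 lb·ft × 1.356 = 439.3 N·m
ω = 2π × 1800/60 = 188.5 rad/s; P_out = τω = 439.3 × 188.5 = 82808 W
P_in = √3·V_L·I_L·cosφ = 1.732 × 230 × 284 × 0.834 = 94354 W
η = P_out / P_in = 82808 / 94354 = 0.878 = 87.8%

87.8 %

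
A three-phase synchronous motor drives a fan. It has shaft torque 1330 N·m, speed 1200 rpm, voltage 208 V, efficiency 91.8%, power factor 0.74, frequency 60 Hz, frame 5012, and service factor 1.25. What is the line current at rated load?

683 A

ω = 2π×1200/60 = 125.7 rad/s; P_out = τω = 1330 × 125.7 = 167181 W
P_in = P_out / η = 167181 / 0.918 = 182114 W
I_L = P_in / (√3·V_L·cosφ) = 182114 / (1.732 × 208 × 0.74) = 683 A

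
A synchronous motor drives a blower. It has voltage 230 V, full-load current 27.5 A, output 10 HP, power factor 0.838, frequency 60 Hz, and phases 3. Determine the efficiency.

P_out = 10 × 746 = 7460 W
P_in = √3·V_L·I_L·cosφ = 1.732 × 230 × 27.5 × 0.838 = 9180 W
η = P_out / P_in = 7460 / 9180 = 0.813 = 81.3%

81.3 %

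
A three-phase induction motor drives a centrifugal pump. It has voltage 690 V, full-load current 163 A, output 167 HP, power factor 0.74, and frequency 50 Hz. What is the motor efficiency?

P_out = 167 × 746 = 124582 W
P_in = √3·V_L·I_L·cosφ = 1.732 × 690 × 163 × 0.74 = 144151 W
η = P_out / P_in = 124582 / 144151 = 0.864 = 86.4%

86.4 %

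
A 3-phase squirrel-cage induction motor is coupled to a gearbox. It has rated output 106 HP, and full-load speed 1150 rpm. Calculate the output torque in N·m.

P_out = 106 × 746 = 79076 W
ω = 2π × 1150/60 = 120.4 rad/s
τ = P_out/ω = 79076/120.4 = 657 N·m

657 N·m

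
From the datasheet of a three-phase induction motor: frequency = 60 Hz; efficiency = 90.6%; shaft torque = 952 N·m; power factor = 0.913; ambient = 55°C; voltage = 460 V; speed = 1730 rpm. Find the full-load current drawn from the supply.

262 A

ω = 2π×1730/60 = 181.2 rad/s; P_out = τω = 952 × 181.2 = 172502 W
P_in = P_out / η = 172502 / 0.906 = 190400 W
I_L = P_in / (√3·V_L·cosφ) = 190400 / (1.732 × 460 × 0.913) = 262 A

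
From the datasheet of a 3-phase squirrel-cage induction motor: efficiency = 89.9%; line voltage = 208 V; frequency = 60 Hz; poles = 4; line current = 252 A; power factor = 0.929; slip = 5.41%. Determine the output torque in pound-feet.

P_in = √3·V·I·cosφ = 1.732 × 208 × 252 × 0.929 = 84339 W
P_out = η·P_in = 0.899 × 84339 = 75821 W
n_s = 120×60/4 = 1800 rpm; n = 1800×(1−0.0541) = 1703 rpm
ω = 2π×1703/60 = 178.3 rad/s
τ = P_out/ω = 75821/178.3 = 425.2 N·m
In lb·ft: 425.2/1.356 = 314 lb·ft

314 lb·ft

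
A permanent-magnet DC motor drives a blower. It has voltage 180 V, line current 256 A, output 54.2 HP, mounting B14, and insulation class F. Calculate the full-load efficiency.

87.7 %

P_out = 54.2 × 746 = 40433 W
P_in = V·I = 180 × 256 = 46080 W
η = P_out / P_in = 40433 / 46080 = 0.877 = 87.7%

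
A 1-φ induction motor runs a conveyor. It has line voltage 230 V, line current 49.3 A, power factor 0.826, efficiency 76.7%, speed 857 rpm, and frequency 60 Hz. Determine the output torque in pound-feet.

P_in = V·I·cosφ = 230 × 49.3 × 0.826 = 9366 W
P_out = η·P_in = 0.767 × 9366 = 7184 W
n = 857 rpm
ω = 2π×857/60 = 89.74 rad/s
τ = P_out/ω = 7184/89.74 = 80.05 N·m
In lb·ft: 80.05/1.356 = 59 lb·ft

59 lb·ft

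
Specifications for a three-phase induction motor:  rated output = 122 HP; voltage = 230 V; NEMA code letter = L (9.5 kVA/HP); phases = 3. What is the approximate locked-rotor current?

S_LR = 9.5 × 122 = 1159 kVA
I_LR = S_LR/(√3·V_L) = 1159000/(1.732×230) = 2910 A

2910 A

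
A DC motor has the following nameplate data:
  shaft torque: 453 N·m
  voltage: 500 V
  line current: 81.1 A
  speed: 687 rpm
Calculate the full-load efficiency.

80.4 %

ω = 2π × 687/60 = 71.94 rad/s; P_out = τω = 453 × 71.94 = 32589 W
P_in = V·I = 500 × 81.1 = 40550 W
η = P_out / P_in = 32589 / 40550 = 0.804 = 80.4%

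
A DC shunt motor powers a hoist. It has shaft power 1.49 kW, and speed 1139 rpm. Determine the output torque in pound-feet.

ω = 2π × 1139/60 = 119.3 rad/s
τ = P/ω = 1490/119.3 = 12.49 N·m
In lb·ft: 12.49/1.356 = 9.21 lb·ft

9.21 lb·ft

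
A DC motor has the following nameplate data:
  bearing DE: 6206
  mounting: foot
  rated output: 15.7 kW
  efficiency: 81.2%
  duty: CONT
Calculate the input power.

P_out = 15700 W
P_in = P_out/η = 15700/0.812 = 19335 W = 19.3 kW

19.3 kW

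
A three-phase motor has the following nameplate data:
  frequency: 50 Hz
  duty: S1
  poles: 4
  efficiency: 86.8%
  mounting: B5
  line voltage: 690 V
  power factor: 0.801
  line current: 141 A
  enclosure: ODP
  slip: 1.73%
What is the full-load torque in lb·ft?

P_in = √3·V·I·cosφ = 1.732 × 690 × 141 × 0.801 = 134974 W
P_out = η·P_in = 0.868 × 134974 = 117157 W
n_s = 120×50/4 = 1500 rpm; n = 1500×(1−0.0173) = 1474 rpm
ω = 2π×1474/60 = 154.4 rad/s
τ = P_out/ω = 117157/154.4 = 758.8 N·m
In lb·ft: 758.8/1.356 = 560 lb·ft

560 lb·ft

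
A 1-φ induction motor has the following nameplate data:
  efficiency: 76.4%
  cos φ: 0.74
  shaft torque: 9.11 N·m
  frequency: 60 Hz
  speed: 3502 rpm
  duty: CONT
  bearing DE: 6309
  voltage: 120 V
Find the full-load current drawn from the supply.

ω = 2π×3502/60 = 366.7 rad/s; P_out = τω = 9.11 × 366.7 = 3341 W
P_in = P_out / η = 3341 / 0.764 = 4373 W
I = P_in / (V·cosφ) = 4373 / (120 × 0.74) = 49.2 A

49.2 A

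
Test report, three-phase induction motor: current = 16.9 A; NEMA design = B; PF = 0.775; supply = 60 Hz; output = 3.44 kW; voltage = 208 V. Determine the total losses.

P_in = √3·V·I·cosφ = 1.732×208×16.9×0.775 = 4718 W
P_out = 3440 W
Losses = P_in − P_out = 4718 − 3440 = 1278 W

1.28 kW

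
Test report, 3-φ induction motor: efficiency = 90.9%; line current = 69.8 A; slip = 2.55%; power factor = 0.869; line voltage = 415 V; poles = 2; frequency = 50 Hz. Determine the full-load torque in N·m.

P_in = √3·V·I·cosφ = 1.732 × 415 × 69.8 × 0.869 = 43598 W
P_out = η·P_in = 0.909 × 43598 = 39631 W
n_s = 120×50/2 = 3000 rpm; n = 3000×(1−0.0255) = 2924 rpm
ω = 2π×2924/60 = 306.2 rad/s
τ = P_out/ω = 39631/306.2 = 129 N·m

129 N·m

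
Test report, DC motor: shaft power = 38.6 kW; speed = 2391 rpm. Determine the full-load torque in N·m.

ω = 2π × 2391/60 = 250.4 rad/s
τ = P/ω = 38600/250.4 = 154 N·m

154 N·m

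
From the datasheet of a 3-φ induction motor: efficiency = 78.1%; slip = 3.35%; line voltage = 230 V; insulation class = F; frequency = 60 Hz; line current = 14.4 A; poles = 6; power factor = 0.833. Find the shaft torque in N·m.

P_in = √3·V·I·cosφ = 1.732 × 230 × 14.4 × 0.833 = 4778 W
P_out = η·P_in = 0.781 × 4778 = 3732 W
n_s = 120×60/6 = 1200 rpm; n = 1200×(1−0.0335) = 1160 rpm
ω = 2π×1160/60 = 121.5 rad/s
τ = P_out/ω = 3732/121.5 = 30.7 N·m

30.7 N·m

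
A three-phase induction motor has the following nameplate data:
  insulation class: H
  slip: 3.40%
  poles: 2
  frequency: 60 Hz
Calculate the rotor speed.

3478 rpm

n_s = 120f/p = 120×60/2 = 3600 rpm
n = n_s(1 − s) = 3600 × (1 − 0.034) = 3478 rpm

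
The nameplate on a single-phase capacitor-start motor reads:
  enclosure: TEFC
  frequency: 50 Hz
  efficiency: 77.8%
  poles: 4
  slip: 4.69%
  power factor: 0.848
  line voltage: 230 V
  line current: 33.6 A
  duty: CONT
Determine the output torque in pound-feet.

25.1 lb·ft

P_in = V·I·cosφ = 230 × 33.6 × 0.848 = 6553 W
P_out = η·P_in = 0.778 × 6553 = 5098 W
n_s = 120×50/4 = 1500 rpm; n = 1500×(1−0.0469) = 1430 rpm
ω = 2π×1430/60 = 149.7 rad/s
τ = P_out/ω = 5098/149.7 = 34.05 N·m
In lb·ft: 34.05/1.356 = 25.1 lb·ft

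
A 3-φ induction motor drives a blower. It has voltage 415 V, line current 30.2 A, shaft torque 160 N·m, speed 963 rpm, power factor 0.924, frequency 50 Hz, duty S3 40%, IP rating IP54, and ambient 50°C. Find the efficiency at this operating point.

ω = 2π × 963/60 = 100.8 rad/s; P_out = τω = 160 × 100.8 = 16128 W
P_in = √3·V_L·I_L·cosφ = 1.732 × 415 × 30.2 × 0.924 = 20057 W
η = P_out / P_in = 16128 / 20057 = 0.804 = 80.4%

80.4 %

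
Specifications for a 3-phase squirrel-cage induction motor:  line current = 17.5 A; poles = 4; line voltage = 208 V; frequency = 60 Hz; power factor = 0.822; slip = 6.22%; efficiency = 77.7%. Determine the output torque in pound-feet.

16.8 lb·ft

P_in = √3·V·I·cosφ = 1.732 × 208 × 17.5 × 0.822 = 5182 W
P_out = η·P_in = 0.777 × 5182 = 4026 W
n_s = 120×60/4 = 1800 rpm; n = 1800×(1−0.0622) = 1688 rpm
ω = 2π×1688/60 = 176.8 rad/s
τ = P_out/ω = 4026/176.8 = 22.77 N·m
In lb·ft: 22.77/1.356 = 16.8 lb·ft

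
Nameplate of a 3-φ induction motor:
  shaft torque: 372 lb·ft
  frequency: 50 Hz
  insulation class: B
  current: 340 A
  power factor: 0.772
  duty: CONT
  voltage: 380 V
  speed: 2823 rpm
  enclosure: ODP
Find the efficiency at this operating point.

τ = 372 lb·ft × 1.356 = 504.4 N·m
ω = 2π × 2823/60 = 295.6 rad/s; P_out = τω = 504.4 × 295.6 = 149101 W
P_in = √3·V_L·I_L·cosφ = 1.732 × 380 × 340 × 0.772 = 172754 W
η = P_out / P_in = 149101 / 172754 = 0.863 = 86.3%

86.3 %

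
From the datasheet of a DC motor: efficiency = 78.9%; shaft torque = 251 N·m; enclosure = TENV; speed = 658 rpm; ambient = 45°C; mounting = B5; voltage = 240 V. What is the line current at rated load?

ω = 2π×658/60 = 68.91 rad/s; P_out = τω = 251 × 68.91 = 17296 W
P_in = P_out / η = 17296 / 0.789 = 21921 W
I = P_in / V = 21921 / 240 = 91.3 A

91.3 A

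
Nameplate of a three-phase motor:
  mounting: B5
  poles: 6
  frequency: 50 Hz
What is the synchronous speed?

n_s = 120f/p = 120×50/6 = 1000 rpm

1000 rpm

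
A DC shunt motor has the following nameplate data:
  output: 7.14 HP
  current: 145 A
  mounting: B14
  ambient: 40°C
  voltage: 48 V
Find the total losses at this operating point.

1630 W

P_in = V·I = 48×145 = 6960 W
P_out = 7.14×746 = 5326 W
Losses = P_in − P_out = 6960 − 5326 = 1634 W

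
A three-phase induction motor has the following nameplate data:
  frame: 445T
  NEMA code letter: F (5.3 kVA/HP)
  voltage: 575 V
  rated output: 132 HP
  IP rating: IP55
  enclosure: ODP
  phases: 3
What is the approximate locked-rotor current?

S_LR = 5.3 × 132 = 699.6 kVA
I_LR = S_LR/(√3·V_L) = 699600/(1.732×575) = 702 A

702 A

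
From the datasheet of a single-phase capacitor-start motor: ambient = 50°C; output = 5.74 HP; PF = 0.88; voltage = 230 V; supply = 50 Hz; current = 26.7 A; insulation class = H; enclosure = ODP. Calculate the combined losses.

P_in = V·I·cosφ = 230×26.7×0.88 = 5404 W
P_out = 5.74×746 = 4282 W
Losses = P_in − P_out = 5404 − 4282 = 1122 W

1.12 kW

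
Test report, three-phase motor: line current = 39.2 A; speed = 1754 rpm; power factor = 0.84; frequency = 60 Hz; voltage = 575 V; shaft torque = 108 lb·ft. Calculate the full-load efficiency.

82.0 %

τ = 108 lb·ft × 1.356 = 146.4 N·m
ω = 2π × 1754/60 = 183.7 rad/s; P_out = τω = 146.4 × 183.7 = 26894 W
P_in = √3·V_L·I_L·cosφ = 1.732 × 575 × 39.2 × 0.84 = 32793 W
η = P_out / P_in = 26894 / 32793 = 0.820 = 82.0%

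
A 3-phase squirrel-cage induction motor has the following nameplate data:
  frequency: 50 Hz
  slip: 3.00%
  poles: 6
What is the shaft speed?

970 rpm

n_s = 120f/p = 120×50/6 = 1000 rpm
n = n_s(1 − s) = 1000 × (1 − 0.03) = 970 rpm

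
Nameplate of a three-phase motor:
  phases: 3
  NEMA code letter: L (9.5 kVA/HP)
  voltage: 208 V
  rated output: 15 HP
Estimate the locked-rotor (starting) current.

396 A

S_LR = 9.5 × 15 = 142.5 kVA
I_LR = S_LR/(√3·V_L) = 142500/(1.732×208) = 396 A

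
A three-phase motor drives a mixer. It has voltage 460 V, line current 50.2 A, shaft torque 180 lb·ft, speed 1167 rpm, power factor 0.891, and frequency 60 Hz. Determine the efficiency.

83.7 %

τ = 180 lb·ft × 1.356 = 244.1 N·m
ω = 2π × 1167/60 = 122.2 rad/s; P_out = τω = 244.1 × 122.2 = 29829 W
P_in = √3·V_L·I_L·cosφ = 1.732 × 460 × 50.2 × 0.891 = 35636 W
η = P_out / P_in = 29829 / 35636 = 0.837 = 83.7%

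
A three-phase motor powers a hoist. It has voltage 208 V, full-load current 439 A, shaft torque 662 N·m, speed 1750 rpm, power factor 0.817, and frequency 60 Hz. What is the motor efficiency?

93.9 %

ω = 2π × 1750/60 = 183.3 rad/s; P_out = τω = 662 × 183.3 = 121345 W
P_in = √3·V_L·I_L·cosφ = 1.732 × 208 × 439 × 0.817 = 129210 W
η = P_out / P_in = 121345 / 129210 = 0.939 = 93.9%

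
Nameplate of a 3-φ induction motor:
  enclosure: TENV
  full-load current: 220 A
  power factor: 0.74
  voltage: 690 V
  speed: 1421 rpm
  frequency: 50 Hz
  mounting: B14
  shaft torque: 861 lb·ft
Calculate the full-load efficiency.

89.3 %

τ = 861 lb·ft × 1.356 = 1168 N·m
ω = 2π × 1421/60 = 148.8 rad/s; P_out = τω = 1168 × 148.8 = 173798 W
P_in = √3·V_L·I_L·cosφ = 1.732 × 690 × 220 × 0.74 = 194559 W
η = P_out / P_in = 173798 / 194559 = 0.893 = 89.3%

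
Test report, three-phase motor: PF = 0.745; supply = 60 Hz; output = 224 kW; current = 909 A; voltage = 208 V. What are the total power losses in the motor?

P_in = √3·V·I·cosφ = 1.732×208×909×0.745 = 243967 W
P_out = 224000 W
Losses = P_in − P_out = 243967 − 224000 = 19967 W

20 kW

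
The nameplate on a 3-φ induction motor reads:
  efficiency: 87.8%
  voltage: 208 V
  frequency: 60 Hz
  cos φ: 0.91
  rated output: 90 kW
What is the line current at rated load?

313 A

P_out = 90 kW = 90000 W
P_in = P_out / η = 90000 / 0.878 = 102506 W
I_L = P_in / (√3·V_L·cosφ) = 102506 / (1.732 × 208 × 0.91) = 313 A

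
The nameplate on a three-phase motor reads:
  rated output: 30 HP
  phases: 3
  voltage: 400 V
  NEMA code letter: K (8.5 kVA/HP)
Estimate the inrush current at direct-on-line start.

368 A

S_LR = 8.5 × 30 = 255 kVA
I_LR = S_LR/(√3·V_L) = 255000/(1.732×400) = 368 A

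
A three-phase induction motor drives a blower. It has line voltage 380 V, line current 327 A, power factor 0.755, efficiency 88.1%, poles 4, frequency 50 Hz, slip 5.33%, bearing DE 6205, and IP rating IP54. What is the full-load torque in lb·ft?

710 lb·ft

P_in = √3·V·I·cosφ = 1.732 × 380 × 327 × 0.755 = 162490 W
P_out = η·P_in = 0.881 × 162490 = 143154 W
n_s = 120×50/4 = 1500 rpm; n = 1500×(1−0.0533) = 1420 rpm
ω = 2π×1420/60 = 148.7 rad/s
τ = P_out/ω = 143154/148.7 = 962.7 N·m
In lb·ft: 962.7/1.356 = 710 lb·ft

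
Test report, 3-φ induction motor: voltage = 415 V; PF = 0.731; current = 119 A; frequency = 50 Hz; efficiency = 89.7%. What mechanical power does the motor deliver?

56.1 kW

P_in = √3·V·I·cosφ = 1.732 × 415 × 119 × 0.731 = 62526 W
P_out = η·P_in = 0.897 × 62526 = 56086 W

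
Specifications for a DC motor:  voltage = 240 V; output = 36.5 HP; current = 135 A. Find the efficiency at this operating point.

84.0 %

P_out = 36.5 × 746 = 27229 W
P_in = V·I = 240 × 135 = 32400 W
η = P_out / P_in = 27229 / 32400 = 0.840 = 84.0%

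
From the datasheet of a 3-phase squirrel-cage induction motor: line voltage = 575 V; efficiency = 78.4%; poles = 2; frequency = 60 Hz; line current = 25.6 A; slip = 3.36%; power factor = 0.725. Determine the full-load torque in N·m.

39.8 N·m

P_in = √3·V·I·cosφ = 1.732 × 575 × 25.6 × 0.725 = 18484 W
P_out = η·P_in = 0.784 × 18484 = 14491 W
n_s = 120×60/2 = 3600 rpm; n = 3600×(1−0.0336) = 3479 rpm
ω = 2π×3479/60 = 364.3 rad/s
τ = P_out/ω = 14491/364.3 = 39.8 N·m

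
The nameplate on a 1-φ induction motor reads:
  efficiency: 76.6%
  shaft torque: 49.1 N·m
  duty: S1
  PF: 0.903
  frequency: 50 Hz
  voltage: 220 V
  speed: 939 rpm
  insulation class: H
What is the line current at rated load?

31.7 A

ω = 2π×939/60 = 98.33 rad/s; P_out = τω = 49.1 × 98.33 = 4828 W
P_in = P_out / η = 4828 / 0.766 = 6303 W
I = P_in / (V·cosφ) = 6303 / (220 × 0.903) = 31.7 A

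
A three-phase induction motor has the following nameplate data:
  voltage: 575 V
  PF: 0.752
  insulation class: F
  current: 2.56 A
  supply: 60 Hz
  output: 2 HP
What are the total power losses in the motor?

425 W

P_in = √3·V·I·cosφ = 1.732×575×2.56×0.752 = 1917 W
P_out = 2×746 = 1492 W
Losses = P_in − P_out = 1917 − 1492 = 425 W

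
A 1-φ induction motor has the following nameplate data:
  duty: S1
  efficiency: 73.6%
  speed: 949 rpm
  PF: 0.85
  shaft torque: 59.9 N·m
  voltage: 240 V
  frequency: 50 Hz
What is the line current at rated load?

39.6 A

ω = 2π×949/60 = 99.38 rad/s; P_out = τω = 59.9 × 99.38 = 5953 W
P_in = P_out / η = 5953 / 0.736 = 8088 W
I = P_in / (V·cosφ) = 8088 / (240 × 0.85) = 39.6 A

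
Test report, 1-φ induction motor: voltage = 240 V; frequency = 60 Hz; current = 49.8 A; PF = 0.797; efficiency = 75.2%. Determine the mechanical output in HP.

9.6 HP

P_in = V·I·cosφ = 240 × 49.8 × 0.797 = 9526 W
P_out = η·P_in = 0.752 × 9526 = 7164 W
= 7164/746 = 9.6 HP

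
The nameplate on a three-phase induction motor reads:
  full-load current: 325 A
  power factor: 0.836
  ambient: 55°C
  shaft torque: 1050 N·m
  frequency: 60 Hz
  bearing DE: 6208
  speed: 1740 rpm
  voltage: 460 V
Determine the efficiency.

88.4 %

ω = 2π × 1740/60 = 182.2 rad/s; P_out = τω = 1050 × 182.2 = 191310 W
P_in = √3·V_L·I_L·cosφ = 1.732 × 460 × 325 × 0.836 = 216469 W
η = P_out / P_in = 191310 / 216469 = 0.884 = 88.4%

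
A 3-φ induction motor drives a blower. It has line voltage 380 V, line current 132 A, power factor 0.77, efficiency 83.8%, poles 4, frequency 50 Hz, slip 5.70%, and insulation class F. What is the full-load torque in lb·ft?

P_in = √3·V·I·cosφ = 1.732 × 380 × 132 × 0.77 = 66895 W
P_out = η·P_in = 0.838 × 66895 = 56058 W
n_s = 120×50/4 = 1500 rpm; n = 1500×(1−0.057) = 1415 rpm
ω = 2π×1415/60 = 148.2 rad/s
τ = P_out/ω = 56058/148.2 = 378.3 N·m
In lb·ft: 378.3/1.356 = 279 lb·ft

279 lb·ft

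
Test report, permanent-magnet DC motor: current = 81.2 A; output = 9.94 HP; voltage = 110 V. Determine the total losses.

1520 W

P_in = V·I = 110×81.2 = 8932 W
P_out = 9.94×746 = 7415 W
Losses = P_in − P_out = 8932 − 7415 = 1517 W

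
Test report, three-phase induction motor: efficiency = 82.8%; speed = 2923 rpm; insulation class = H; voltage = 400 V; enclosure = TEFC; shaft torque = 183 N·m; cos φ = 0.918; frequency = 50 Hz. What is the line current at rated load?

106 A

ω = 2π×2923/60 = 306.1 rad/s; P_out = τω = 183 × 306.1 = 56016 W
P_in = P_out / η = 56016 / 0.828 = 67652 W
I_L = P_in / (√3·V_L·cosφ) = 67652 / (1.732 × 400 × 0.918) = 106 A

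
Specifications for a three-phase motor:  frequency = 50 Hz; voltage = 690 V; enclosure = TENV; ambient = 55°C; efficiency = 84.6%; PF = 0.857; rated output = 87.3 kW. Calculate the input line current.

P_out = 87.3 kW = 87300 W
P_in = P_out / η = 87300 / 0.846 = 103191 W
I_L = P_in / (√3·V_L·cosφ) = 103191 / (1.732 × 690 × 0.857) = 101 A

101 A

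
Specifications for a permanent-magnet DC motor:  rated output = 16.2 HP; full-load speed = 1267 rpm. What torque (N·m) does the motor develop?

91.1 N·m

P_out = 16.2 × 746 = 12085 W
ω = 2π × 1267/60 = 132.7 rad/s
τ = P_out/ω = 12085/132.7 = 91.1 N·m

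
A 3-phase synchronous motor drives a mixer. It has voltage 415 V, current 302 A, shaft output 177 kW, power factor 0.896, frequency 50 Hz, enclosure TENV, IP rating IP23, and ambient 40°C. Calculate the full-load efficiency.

91.0 %

P_out = 177 kW = 177000 W
P_in = √3·V_L·I_L·cosφ = 1.732 × 415 × 302 × 0.896 = 194496 W
η = P_out / P_in = 177000 / 194496 = 0.910 = 91.0%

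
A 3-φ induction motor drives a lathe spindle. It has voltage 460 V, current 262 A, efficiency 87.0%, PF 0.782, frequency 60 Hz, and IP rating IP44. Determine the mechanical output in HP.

P_in = √3·V·I·cosφ = 1.732 × 460 × 262 × 0.782 = 163235 W
P_out = η·P_in = 0.87 × 163235 = 142014 W
= 142014/746 = 190 HP

190 HP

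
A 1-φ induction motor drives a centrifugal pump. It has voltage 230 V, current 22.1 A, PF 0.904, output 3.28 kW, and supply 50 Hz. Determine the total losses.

P_in = V·I·cosφ = 230×22.1×0.904 = 4595 W
P_out = 3280 W
Losses = P_in − P_out = 4595 − 3280 = 1315 W

1.32 kW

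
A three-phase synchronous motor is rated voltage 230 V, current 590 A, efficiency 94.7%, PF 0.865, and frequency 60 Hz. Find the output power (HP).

P_in = √3·V·I·cosφ = 1.732 × 230 × 590 × 0.865 = 203303 W
P_out = η·P_in = 0.947 × 203303 = 192528 W
= 192528/746 = 258 HP

258 HP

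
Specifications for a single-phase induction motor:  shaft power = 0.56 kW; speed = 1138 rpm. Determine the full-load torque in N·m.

4.7 N·m

ω = 2π × 1138/60 = 119.2 rad/s
τ = P/ω = 560/119.2 = 4.7 N·m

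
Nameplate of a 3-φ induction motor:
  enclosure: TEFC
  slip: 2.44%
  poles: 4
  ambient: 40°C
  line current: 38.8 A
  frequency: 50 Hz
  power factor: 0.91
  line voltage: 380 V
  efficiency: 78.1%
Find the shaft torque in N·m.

P_in = √3·V·I·cosφ = 1.732 × 380 × 38.8 × 0.91 = 23238 W
P_out = η·P_in = 0.781 × 23238 = 18149 W
n_s = 120×50/4 = 1500 rpm; n = 1500×(1−0.0244) = 1463 rpm
ω = 2π×1463/60 = 153.2 rad/s
τ = P_out/ω = 18149/153.2 = 118 N·m

118 N·m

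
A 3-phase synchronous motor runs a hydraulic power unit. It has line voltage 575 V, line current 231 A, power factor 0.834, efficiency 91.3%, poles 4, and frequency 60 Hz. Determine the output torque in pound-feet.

P_in = √3·V·I·cosφ = 1.732 × 575 × 231 × 0.834 = 191864 W
P_out = η·P_in = 0.913 × 191864 = 175172 W
n = n_s = 120×60/4 = 1800 rpm (synchronous)
ω = 2π×1800/60 = 188.5 rad/s
τ = P_out/ω = 175172/188.5 = 929.3 N·m
In lb·ft: 929.3/1.356 = 685 lb·ft

685 lb·ft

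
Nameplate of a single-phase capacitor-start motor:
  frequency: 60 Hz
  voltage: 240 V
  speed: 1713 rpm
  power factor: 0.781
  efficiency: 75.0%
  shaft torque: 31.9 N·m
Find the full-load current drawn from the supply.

ω = 2π×1713/60 = 179.4 rad/s; P_out = τω = 31.9 × 179.4 = 5723 W
P_in = P_out / η = 5723 / 0.750 = 7631 W
I = P_in / (V·cosφ) = 7631 / (240 × 0.781) = 40.7 A

40.7 A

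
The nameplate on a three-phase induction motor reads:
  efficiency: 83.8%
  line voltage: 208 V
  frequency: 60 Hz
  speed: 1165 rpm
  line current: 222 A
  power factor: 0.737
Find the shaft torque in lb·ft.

299 lb·ft

P_in = √3·V·I·cosφ = 1.732 × 208 × 222 × 0.737 = 58943 W
P_out = η·P_in = 0.838 × 58943 = 49394 W
n = 1165 rpm
ω = 2π×1165/60 = 122 rad/s
τ = P_out/ω = 49394/122 = 404.9 N·m
In lb·ft: 404.9/1.356 = 299 lb·ft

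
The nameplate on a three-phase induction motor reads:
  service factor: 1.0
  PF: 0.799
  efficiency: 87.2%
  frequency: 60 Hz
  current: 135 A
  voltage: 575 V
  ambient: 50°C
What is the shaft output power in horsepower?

P_in = √3·V·I·cosφ = 1.732 × 575 × 135 × 0.799 = 107423 W
P_out = η·P_in = 0.872 × 107423 = 93673 W
= 93673/746 = 126 HP

126 HP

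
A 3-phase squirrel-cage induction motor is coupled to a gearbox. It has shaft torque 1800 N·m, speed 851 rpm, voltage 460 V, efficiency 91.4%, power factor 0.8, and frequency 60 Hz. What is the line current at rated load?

275 A

ω = 2π×851/60 = 89.12 rad/s; P_out = τω = 1800 × 89.12 = 160416 W
P_in = P_out / η = 160416 / 0.914 = 175510 W
I_L = P_in / (√3·V_L·cosφ) = 175510 / (1.732 × 460 × 0.8) = 275 A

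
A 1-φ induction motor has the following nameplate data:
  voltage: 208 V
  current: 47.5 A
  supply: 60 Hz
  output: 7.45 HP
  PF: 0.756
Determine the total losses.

1.91 kW

P_in = V·I·cosφ = 208×47.5×0.756 = 7469 W
P_out = 7.45×746 = 5558 W
Losses = P_in − P_out = 7469 − 5558 = 1911 W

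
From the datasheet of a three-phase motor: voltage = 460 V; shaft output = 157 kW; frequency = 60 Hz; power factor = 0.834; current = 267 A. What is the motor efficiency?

P_out = 157 kW = 157000 W
P_in = √3·V_L·I_L·cosφ = 1.732 × 460 × 267 × 0.834 = 177412 W
η = P_out / P_in = 157000 / 177412 = 0.885 = 88.5%

88.5 %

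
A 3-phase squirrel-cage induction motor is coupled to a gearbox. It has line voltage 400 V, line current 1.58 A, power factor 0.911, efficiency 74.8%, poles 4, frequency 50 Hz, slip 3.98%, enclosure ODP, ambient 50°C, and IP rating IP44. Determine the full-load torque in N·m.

4.95 N·m

P_in = √3·V·I·cosφ = 1.732 × 400 × 1.58 × 0.911 = 997 W
P_out = η·P_in = 0.748 × 997 = 746 W
n_s = 120×50/4 = 1500 rpm; n = 1500×(1−0.0398) = 1440 rpm
ω = 2π×1440/60 = 150.8 rad/s
τ = P_out/ω = 746/150.8 = 4.95 N·m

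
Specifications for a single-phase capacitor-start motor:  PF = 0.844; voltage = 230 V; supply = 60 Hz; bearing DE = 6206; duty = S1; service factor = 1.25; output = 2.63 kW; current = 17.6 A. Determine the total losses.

P_in = V·I·cosφ = 230×17.6×0.844 = 3417 W
P_out = 2630 W
Losses = P_in − P_out = 3417 − 2630 = 787 W

787 W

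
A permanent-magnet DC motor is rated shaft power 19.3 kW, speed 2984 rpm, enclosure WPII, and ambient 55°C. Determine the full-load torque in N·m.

61.8 N·m

ω = 2π × 2984/60 = 312.5 rad/s
τ = P/ω = 19300/312.5 = 61.8 N·m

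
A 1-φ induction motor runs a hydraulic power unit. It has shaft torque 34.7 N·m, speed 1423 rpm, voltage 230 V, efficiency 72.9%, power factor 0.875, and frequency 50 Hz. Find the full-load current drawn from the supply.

ω = 2π×1423/60 = 149 rad/s; P_out = τω = 34.7 × 149 = 5170 W
P_in = P_out / η = 5170 / 0.729 = 7092 W
I = P_in / (V·cosφ) = 7092 / (230 × 0.875) = 35.2 A

35.2 A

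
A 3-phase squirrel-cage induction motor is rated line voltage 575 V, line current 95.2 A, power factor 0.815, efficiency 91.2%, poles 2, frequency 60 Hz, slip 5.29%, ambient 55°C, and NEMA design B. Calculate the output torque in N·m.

197 N·m

P_in = √3·V·I·cosφ = 1.732 × 575 × 95.2 × 0.815 = 77270 W
P_out = η·P_in = 0.912 × 77270 = 70470 W
n_s = 120×60/2 = 3600 rpm; n = 3600×(1−0.0529) = 3410 rpm
ω = 2π×3410/60 = 357.1 rad/s
τ = P_out/ω = 70470/357.1 = 197 N·m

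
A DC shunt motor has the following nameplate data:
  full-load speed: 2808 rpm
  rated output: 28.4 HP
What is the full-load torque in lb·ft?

53.1 lb·ft

P_out = 28.4 × 746 = 21186 W
ω = 2π × 2808/60 = 294.1 rad/s
τ = P_out/ω = 21186/294.1 = 72.04 N·m
In lb·ft: 72.04/1.356 = 53.1 lb·ft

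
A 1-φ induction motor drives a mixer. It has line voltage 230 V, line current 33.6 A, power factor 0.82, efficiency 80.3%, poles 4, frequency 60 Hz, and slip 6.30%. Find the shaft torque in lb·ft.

P_in = V·I·cosφ = 230 × 33.6 × 0.82 = 6337 W
P_out = η·P_in = 0.803 × 6337 = 5089 W
n_s = 120×60/4 = 1800 rpm; n = 1800×(1−0.063) = 1687 rpm
ω = 2π×1687/60 = 176.7 rad/s
τ = P_out/ω = 5089/176.7 = 28.8 N·m
In lb·ft: 28.8/1.356 = 21.2 lb·ft

21.2 lb·ft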